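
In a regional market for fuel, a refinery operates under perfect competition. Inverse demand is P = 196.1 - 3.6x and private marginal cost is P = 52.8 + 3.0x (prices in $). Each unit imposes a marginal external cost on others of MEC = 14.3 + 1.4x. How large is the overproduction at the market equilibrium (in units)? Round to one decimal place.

Market equilibrium (private): 52.8 + 3.0x = 196.1 - 3.6x → x_m = 21.7121.
Social marginal cost = private MC + MEC = 67.1 + 4.4x.
Set SMC = demand: 67.1 + 4.4x = 196.1 - 3.6x → x* = 16.1250.
Gap = |21.7121 − 16.1250| = 5.5871.

5.6 units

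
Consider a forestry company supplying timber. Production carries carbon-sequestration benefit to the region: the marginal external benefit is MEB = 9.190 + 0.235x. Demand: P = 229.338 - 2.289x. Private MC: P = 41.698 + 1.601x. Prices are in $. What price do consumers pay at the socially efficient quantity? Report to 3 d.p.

Social marginal cost = private MC − MEB = 32.508 + 1.366x.
Set SMC = demand: 32.508 + 1.366x = 229.338 - 2.289x → x* = 53.8523.
Consumer price on the demand curve at x*: 229.338 − 2.289×53.8523 = 106.0701.

P = $106.070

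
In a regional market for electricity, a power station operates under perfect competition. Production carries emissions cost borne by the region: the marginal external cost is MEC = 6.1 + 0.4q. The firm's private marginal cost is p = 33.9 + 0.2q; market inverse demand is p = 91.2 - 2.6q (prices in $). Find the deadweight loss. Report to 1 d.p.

Market equilibrium (private): 33.9 + 0.2q = 91.2 - 2.6q → q_m = 20.4643.
Social marginal cost = private MC + MEC = 40.0 + 0.6q.
Set SMC = demand: 40.0 + 0.6q = 91.2 - 2.6q → q* = 16.0000.
Between q* and q_m the wedge SMC − demand runs linearly from 0 to MEC(q_m), so the loss is a triangle.
DWL = ½ × 4.4643 × 14.2857 = 31.8878.

DWL = $31.9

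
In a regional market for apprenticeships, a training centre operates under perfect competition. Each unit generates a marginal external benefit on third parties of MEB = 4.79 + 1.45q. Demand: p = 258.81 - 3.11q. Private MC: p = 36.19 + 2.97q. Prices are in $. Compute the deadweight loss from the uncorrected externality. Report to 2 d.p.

DWL = $361.81

Market equilibrium (private): 36.19 + 2.97q = 258.81 - 3.11q → q_m = 36.6151.
Social marginal cost = private MC − MEB = 31.40 + 1.52q.
Set SMC = demand: 31.40 + 1.52q = 258.81 - 3.11q → q* = 49.1166.
Height of the DWL triangle at q_m is demand(q_m) − SMC(q_m) = MEB(q_m) = 57.8819.
DWL = ½ × 12.5015 × 57.8819 = 361.8053.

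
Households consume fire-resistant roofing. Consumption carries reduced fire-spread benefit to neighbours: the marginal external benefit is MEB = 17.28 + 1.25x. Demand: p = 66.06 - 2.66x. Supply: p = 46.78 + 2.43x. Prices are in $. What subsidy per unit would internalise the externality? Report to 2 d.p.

Social marginal benefit = demand + MEB = 83.34 - 1.41x.
Set SMB = MC: 83.34 - 1.41x = 46.78 + 2.43x → x* = 9.5208.
The Pigouvian subsidy equals MEB at x*: 17.28 + 1.25×9.5208 = 29.1810.

subsidy = $29.18 per unit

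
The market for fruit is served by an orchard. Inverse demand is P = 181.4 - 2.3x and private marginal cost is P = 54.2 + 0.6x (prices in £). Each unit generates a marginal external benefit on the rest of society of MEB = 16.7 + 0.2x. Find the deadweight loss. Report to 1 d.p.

Market equilibrium (private): 54.2 + 0.6x = 181.4 - 2.3x → x_m = 43.8621.
Social marginal cost = private MC − MEB = 37.5 + 0.4x.
Set SMC = demand: 37.5 + 0.4x = 181.4 - 2.3x → x* = 53.2963.
The welfare-loss triangle has base |x_m − x*| and height MEB(x_m) (the vertical gap between SMC and demand is zero at x* and MEB at x_m).
DWL = ½ × 9.4342 × 25.4724 = 120.1559.

DWL = £120.2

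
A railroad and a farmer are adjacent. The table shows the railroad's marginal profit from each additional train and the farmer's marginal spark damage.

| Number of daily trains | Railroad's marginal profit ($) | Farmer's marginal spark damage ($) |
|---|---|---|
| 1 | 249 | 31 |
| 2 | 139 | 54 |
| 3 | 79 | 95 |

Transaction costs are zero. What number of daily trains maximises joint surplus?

2

Bargaining reaches the level where marginal profit last exceeds marginal spark damage.
That holds through level 2 (139 ≥ 54) but not at 3 (79 < 95).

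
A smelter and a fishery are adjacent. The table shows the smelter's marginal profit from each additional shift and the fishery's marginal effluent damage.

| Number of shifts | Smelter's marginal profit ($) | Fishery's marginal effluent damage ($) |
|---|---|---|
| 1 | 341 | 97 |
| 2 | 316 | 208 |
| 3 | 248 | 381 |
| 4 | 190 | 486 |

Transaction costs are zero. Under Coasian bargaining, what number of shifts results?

2

Bargaining reaches the level where marginal profit last exceeds marginal effluent damage.
That holds through level 2 (316 ≥ 208) but not at 3 (248 < 381).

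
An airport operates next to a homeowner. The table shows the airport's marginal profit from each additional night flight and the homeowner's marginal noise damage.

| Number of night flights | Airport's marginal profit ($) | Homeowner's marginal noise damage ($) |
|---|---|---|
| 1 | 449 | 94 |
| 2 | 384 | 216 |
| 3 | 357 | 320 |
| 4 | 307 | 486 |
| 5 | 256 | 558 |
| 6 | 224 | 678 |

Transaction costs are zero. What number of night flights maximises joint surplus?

Bargaining reaches the level where marginal profit last exceeds marginal noise damage.
That holds through level 3 (357 ≥ 320) but not at 4 (307 < 486).

3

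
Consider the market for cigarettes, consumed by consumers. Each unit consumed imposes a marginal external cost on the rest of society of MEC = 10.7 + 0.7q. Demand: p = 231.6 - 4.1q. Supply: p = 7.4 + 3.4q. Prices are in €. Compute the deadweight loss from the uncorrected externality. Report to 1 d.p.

Market equilibrium (private): 7.4 + 3.4q = 231.6 - 4.1q → q_m = 29.8933.
Social marginal benefit = demand − MEC = 220.9 - 4.8q.
Set SMB = MC: 220.9 - 4.8q = 7.4 + 3.4q → q* = 26.0366.
The welfare-loss triangle has base |q_m − q*| and height MEC(q_m) (the vertical gap between SMB and MC is zero at q* and MEC at q_m).
DWL = ½ × 3.8567 × 31.6253 = 60.9846.

DWL = €61.0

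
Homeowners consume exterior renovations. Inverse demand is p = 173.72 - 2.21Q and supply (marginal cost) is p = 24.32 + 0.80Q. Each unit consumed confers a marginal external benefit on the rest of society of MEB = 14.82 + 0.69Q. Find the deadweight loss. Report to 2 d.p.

DWL = 518.89

Market equilibrium (private): 24.32 + 0.80Q = 173.72 - 2.21Q → Q_m = 49.6346.
Social marginal benefit = demand + MEB = 188.54 - 1.52Q.
Set SMB = MC: 188.54 - 1.52Q = 24.32 + 0.80Q → Q* = 70.7845.
Height of the DWL triangle at Q_m is SMB(Q_m) − MC(Q_m) = MEB(Q_m) = 49.0678.
DWL = ½ × 21.1499 × 49.0678 = 518.8895.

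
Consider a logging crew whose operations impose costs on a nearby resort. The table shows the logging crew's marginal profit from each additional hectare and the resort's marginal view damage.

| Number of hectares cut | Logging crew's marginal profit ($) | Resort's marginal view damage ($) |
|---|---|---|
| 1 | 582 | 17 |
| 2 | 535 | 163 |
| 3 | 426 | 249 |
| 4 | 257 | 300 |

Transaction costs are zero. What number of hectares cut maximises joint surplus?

Bargaining reaches the level where marginal profit last exceeds marginal view damage.
That holds through level 3 (426 ≥ 249) but not at 4 (257 < 300).

3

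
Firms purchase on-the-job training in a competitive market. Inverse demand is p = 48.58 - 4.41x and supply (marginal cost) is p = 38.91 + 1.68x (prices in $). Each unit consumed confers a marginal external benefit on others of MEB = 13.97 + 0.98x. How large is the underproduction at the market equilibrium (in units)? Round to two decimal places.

Market equilibrium (private): 38.91 + 1.68x = 48.58 - 4.41x → x_m = 1.5878.
Social marginal benefit = demand + MEB = 62.55 - 3.43x.
Set SMB = MC: 62.55 - 3.43x = 38.91 + 1.68x → x* = 4.6262.
Gap = |1.5878 − 4.6262| = 3.0384.

3.04 units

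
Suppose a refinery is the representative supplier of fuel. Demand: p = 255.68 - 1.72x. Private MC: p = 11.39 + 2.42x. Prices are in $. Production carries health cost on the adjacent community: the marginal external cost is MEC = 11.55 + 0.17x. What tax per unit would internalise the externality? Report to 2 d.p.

tax = $20.73 per unit

Social marginal cost = private MC + MEC = 22.94 + 2.59x.
Set SMC = demand: 22.94 + 2.59x = 255.68 - 1.72x → x* = 54.0000.
The Pigouvian tax equals MEC at x*: 11.55 + 0.17×54.0000 = 20.7300.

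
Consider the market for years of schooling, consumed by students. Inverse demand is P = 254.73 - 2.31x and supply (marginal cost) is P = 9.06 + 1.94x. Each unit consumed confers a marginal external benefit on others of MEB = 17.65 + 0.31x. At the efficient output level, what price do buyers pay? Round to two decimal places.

P = 100.35

Social marginal benefit = demand + MEB = 272.38 - 2.00x.
Set SMB = MC: 272.38 - 2.00x = 9.06 + 1.94x → x* = 66.8325.
Consumer price on the demand curve at x*: 254.73 − 2.31×66.8325 = 100.3469.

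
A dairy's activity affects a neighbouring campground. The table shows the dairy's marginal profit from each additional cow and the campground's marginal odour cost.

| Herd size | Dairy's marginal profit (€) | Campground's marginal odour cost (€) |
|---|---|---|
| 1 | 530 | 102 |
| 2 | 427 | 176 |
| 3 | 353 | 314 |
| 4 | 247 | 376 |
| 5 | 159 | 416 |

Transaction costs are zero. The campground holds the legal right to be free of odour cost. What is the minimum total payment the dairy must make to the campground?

€592

Efficient level: marginal profit ≥ marginal odour cost through level 3, so k* = 3.
With the campground holding the right, the dairy must at least compensate total damage at k*: 102 + 176 + 314 = 592.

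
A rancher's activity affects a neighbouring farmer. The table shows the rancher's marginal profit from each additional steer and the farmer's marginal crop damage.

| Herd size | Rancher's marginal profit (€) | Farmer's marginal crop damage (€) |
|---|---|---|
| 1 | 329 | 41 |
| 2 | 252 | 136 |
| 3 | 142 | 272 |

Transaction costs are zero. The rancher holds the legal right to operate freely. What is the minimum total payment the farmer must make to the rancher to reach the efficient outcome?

€142

Left alone the rancher would choose level 3 (marginal profit stays positive).
Efficient level: k* = 2 (marginal profit ≥ marginal crop damage through 2).
The farmer must at least cover the rancher's forgone profit from cutting 3→2: 142 = 142.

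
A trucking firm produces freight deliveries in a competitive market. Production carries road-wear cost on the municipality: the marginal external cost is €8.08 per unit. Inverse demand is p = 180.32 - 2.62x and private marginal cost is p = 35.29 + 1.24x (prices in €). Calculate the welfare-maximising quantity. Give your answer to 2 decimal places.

x* = 35.48

Social marginal cost = private MC + MEC = 43.37 + 1.24x.
Set SMC = demand: 43.37 + 1.24x = 180.32 - 2.62x → x* = 35.4793.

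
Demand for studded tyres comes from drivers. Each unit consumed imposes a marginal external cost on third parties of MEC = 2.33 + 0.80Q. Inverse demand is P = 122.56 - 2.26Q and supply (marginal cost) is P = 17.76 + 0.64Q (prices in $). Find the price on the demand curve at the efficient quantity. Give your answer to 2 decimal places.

Social marginal benefit = demand − MEC = 120.23 - 3.06Q.
Set SMB = MC: 120.23 - 3.06Q = 17.76 + 0.64Q → Q* = 27.6946.
Consumer price on the demand curve at Q*: 122.56 − 2.26×27.6946 = 59.9702.

P = $59.97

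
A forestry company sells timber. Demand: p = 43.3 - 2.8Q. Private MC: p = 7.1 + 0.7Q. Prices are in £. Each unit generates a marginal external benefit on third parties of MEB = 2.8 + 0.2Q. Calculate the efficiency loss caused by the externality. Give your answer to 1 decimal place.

Market equilibrium (private): 7.1 + 0.7Q = 43.3 - 2.8Q → Q_m = 10.3429.
Social marginal cost = private MC − MEB = 4.3 + 0.5Q.
Set SMC = demand: 4.3 + 0.5Q = 43.3 - 2.8Q → Q* = 11.8182.
Height of the DWL triangle at Q_m is demand(Q_m) − SMC(Q_m) = MEB(Q_m) = 4.8686.
DWL = ½ × 1.4753 × 4.8686 = 3.5913.

DWL = £3.6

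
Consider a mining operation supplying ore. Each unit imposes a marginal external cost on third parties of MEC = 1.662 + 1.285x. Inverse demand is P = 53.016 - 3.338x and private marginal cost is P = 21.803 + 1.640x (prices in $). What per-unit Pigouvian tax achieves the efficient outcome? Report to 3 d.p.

tax = $7.725 per unit

Social marginal cost = private MC + MEC = 23.465 + 2.925x.
Set SMC = demand: 23.465 + 2.925x = 53.016 - 3.338x → x* = 4.7183.
The Pigouvian tax equals MEC at x*: 1.662 + 1.285×4.7183 = 7.7250.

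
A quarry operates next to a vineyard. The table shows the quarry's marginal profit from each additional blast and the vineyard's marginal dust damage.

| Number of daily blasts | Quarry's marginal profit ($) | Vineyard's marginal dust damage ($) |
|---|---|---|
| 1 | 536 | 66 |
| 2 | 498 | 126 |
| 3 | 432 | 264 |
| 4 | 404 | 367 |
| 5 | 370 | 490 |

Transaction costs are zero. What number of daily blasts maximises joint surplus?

4

Bargaining reaches the level where marginal profit last exceeds marginal dust damage.
That holds through level 4 (404 ≥ 367) but not at 5 (370 < 490).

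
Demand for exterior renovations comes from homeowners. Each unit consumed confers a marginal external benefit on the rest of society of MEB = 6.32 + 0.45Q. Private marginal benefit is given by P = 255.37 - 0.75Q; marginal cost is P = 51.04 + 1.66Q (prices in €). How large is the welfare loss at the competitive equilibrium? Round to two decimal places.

DWL = €504.55

Market equilibrium (private): 51.04 + 1.66Q = 255.37 - 0.75Q → Q_m = 84.7842.
Social marginal benefit = demand + MEB = 261.69 - 0.30Q.
Set SMB = MC: 261.69 - 0.30Q = 51.04 + 1.66Q → Q* = 107.4745.
Height of the DWL triangle at Q_m is SMB(Q_m) − MC(Q_m) = MEB(Q_m) = 44.4729.
DWL = ½ × 22.6903 × 44.4729 = 504.5517.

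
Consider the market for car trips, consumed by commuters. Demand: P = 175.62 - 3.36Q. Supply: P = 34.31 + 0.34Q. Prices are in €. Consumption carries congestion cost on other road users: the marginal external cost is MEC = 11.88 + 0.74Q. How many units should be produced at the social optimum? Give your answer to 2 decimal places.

Social marginal benefit = demand − MEC = 163.74 - 4.10Q.
Set SMB = MC: 163.74 - 4.10Q = 34.31 + 0.34Q → Q* = 29.1509.

Q* = 29.15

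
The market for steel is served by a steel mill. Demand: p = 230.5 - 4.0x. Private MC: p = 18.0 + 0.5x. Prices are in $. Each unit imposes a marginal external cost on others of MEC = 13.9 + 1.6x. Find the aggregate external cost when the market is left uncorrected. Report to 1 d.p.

Market equilibrium (private): 18.0 + 0.5x = 230.5 - 4.0x → x_m = 47.2222.
Total external cost = ∫₀^{x_m} (13.9 + 1.6x) dx = 13.9×47.2222 + ½×1.6×47.2222² = 2440.3375.

$2440.3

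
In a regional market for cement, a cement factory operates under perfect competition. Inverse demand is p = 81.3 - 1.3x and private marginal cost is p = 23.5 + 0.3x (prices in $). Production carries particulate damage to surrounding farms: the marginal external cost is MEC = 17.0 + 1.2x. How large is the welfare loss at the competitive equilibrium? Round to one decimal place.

DWL = $650.4

Market equilibrium (private): 23.5 + 0.3x = 81.3 - 1.3x → x_m = 36.1250.
Social marginal cost = private MC + MEC = 40.5 + 1.5x.
Set SMC = demand: 40.5 + 1.5x = 81.3 - 1.3x → x* = 14.5714.
Height of the DWL triangle at x_m is SMC(x_m) − demand(x_m) = MEC(x_m) = 60.3500.
DWL = ½ × 21.5536 × 60.3500 = 650.3799.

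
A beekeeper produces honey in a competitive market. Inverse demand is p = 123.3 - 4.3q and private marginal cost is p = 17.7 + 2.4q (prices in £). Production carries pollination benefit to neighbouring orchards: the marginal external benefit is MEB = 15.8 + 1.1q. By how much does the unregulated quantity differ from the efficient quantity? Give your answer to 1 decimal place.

Market equilibrium (private): 17.7 + 2.4q = 123.3 - 4.3q → q_m = 15.7612.
Social marginal cost = private MC − MEB = 1.9 + 1.3q.
Set SMC = demand: 1.9 + 1.3q = 123.3 - 4.3q → q* = 21.6786.
Gap = |15.7612 − 21.6786| = 5.9174.

5.9 units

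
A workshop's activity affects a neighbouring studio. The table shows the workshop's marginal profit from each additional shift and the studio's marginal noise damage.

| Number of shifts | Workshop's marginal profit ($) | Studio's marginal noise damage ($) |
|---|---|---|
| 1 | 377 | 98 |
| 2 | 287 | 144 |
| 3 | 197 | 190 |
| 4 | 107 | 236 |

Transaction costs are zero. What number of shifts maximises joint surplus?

Bargaining reaches the level where marginal profit last exceeds marginal noise damage.
That holds through level 3 (197 ≥ 190) but not at 4 (107 < 236).

3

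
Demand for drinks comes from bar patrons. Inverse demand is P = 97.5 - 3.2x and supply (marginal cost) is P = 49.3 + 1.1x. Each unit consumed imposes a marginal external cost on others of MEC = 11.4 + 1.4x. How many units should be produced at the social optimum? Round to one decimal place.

Social marginal benefit = demand − MEC = 86.1 - 4.6x.
Set SMB = MC: 86.1 - 4.6x = 49.3 + 1.1x → x* = 6.4561.

x* = 6.5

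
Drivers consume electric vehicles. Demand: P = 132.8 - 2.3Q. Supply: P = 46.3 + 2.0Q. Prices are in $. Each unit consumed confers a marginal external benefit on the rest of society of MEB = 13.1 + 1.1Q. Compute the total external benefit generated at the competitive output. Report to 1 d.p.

$486.1

Market equilibrium (private): 46.3 + 2.0Q = 132.8 - 2.3Q → Q_m = 20.1163.
Total external benefit = ∫₀^{Q_m} (13.1 + 1.1Q) dQ = 13.1×20.1163 + ½×1.1×20.1163² = 486.0896.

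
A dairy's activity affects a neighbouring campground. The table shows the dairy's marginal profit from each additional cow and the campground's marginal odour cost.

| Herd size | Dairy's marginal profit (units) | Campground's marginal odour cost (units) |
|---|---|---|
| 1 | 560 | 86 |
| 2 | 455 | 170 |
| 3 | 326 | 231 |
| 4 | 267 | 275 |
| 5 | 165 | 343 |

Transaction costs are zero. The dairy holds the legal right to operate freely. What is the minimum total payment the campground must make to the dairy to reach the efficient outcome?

432

Left alone the dairy would choose level 5 (marginal profit stays positive).
Efficient level: k* = 3 (marginal profit ≥ marginal odour cost through 3).
The campground must at least cover the dairy's forgone profit from cutting 5→3: 267 + 165 = 432.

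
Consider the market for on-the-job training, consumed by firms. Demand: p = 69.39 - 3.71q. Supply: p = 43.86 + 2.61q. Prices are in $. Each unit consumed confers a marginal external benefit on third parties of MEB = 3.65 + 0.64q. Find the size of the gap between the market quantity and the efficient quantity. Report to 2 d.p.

Market equilibrium (private): 43.86 + 2.61q = 69.39 - 3.71q → q_m = 4.0396.
Social marginal benefit = demand + MEB = 73.04 - 3.07q.
Set SMB = MC: 73.04 - 3.07q = 43.86 + 2.61q → q* = 5.1373.
Gap = |4.0396 − 5.1373| = 1.0977.

1.10 units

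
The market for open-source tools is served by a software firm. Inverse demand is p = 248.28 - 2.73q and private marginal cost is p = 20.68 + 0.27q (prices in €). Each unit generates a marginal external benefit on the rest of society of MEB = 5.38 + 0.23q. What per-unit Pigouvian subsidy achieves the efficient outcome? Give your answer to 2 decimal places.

subsidy = €24.72 per unit

Social marginal cost = private MC − MEB = 15.30 + 0.04q.
Set SMC = demand: 15.30 + 0.04q = 248.28 - 2.73q → q* = 84.1083.
The Pigouvian subsidy equals MEB at q*: 5.38 + 0.23×84.1083 = 24.7249.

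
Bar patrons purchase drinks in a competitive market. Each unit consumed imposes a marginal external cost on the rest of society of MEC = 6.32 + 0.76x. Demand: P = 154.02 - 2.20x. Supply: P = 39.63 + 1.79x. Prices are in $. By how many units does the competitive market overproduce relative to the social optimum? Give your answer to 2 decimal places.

Market equilibrium (private): 39.63 + 1.79x = 154.02 - 2.20x → x_m = 28.6692.
Social marginal benefit = demand − MEC = 147.70 - 2.96x.
Set SMB = MC: 147.70 - 2.96x = 39.63 + 1.79x → x* = 22.7516.
Gap = |28.6692 − 22.7516| = 5.9176.

5.92 units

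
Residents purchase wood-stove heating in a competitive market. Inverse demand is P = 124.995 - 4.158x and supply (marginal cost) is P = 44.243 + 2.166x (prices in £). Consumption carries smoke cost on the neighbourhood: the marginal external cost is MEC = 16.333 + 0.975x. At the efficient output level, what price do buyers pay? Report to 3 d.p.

P = £88.298

Social marginal benefit = demand − MEC = 108.662 - 5.133x.
Set SMB = MC: 108.662 - 5.133x = 44.243 + 2.166x → x* = 8.8257.
Consumer price on the demand curve at x*: 124.995 − 4.158×8.8257 = 88.2977.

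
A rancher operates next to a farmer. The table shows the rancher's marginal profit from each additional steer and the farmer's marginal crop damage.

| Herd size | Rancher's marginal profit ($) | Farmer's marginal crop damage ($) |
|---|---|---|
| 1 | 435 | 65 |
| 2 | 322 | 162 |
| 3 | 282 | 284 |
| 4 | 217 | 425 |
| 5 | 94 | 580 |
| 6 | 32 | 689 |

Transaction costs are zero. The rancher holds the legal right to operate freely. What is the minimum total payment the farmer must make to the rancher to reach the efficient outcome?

$625

Left alone the rancher would choose level 6 (marginal profit stays positive).
Efficient level: k* = 2 (marginal profit ≥ marginal crop damage through 2).
The farmer must at least cover the rancher's forgone profit from cutting 6→2: 282 + 217 + 94 + 32 = 625.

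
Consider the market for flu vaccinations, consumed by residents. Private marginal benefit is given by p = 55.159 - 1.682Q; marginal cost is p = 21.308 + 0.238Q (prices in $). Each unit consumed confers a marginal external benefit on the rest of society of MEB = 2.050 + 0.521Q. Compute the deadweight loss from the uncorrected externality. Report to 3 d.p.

Market equilibrium (private): 21.308 + 0.238Q = 55.159 - 1.682Q → Q_m = 17.6307.
Social marginal benefit = demand + MEB = 57.209 - 1.161Q.
Set SMB = MC: 57.209 - 1.161Q = 21.308 + 0.238Q → Q* = 25.6619.
Height of the DWL triangle at Q_m is SMB(Q_m) − MC(Q_m) = MEB(Q_m) = 11.2356.
DWL = ½ × 8.0312 × 11.2356 = 45.1177.

DWL = $45.118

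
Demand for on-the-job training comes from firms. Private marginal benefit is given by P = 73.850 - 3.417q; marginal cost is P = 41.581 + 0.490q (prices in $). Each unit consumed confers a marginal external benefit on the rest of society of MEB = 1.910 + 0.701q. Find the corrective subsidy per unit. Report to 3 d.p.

subsidy = $9.383 per unit

Social marginal benefit = demand + MEB = 75.760 - 2.716q.
Set SMB = MC: 75.760 - 2.716q = 41.581 + 0.490q → q* = 10.6609.
The Pigouvian subsidy equals MEB at q*: 1.910 + 0.701×10.6609 = 9.3833.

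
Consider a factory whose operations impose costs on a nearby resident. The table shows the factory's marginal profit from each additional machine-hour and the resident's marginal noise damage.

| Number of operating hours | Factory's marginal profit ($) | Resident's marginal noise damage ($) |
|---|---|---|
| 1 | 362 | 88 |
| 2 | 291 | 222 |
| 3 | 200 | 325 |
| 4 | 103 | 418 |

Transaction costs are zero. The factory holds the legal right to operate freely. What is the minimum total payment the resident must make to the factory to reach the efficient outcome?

Left alone the factory would choose level 4 (marginal profit stays positive).
Efficient level: k* = 2 (marginal profit ≥ marginal noise damage through 2).
The resident must at least cover the factory's forgone profit from cutting 4→2: 200 + 103 = 303.

$303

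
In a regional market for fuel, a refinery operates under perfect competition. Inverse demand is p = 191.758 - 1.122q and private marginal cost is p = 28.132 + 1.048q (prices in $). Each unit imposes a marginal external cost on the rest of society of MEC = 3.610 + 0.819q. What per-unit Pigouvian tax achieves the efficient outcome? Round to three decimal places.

Social marginal cost = private MC + MEC = 31.742 + 1.867q.
Set SMC = demand: 31.742 + 1.867q = 191.758 - 1.122q → q* = 53.5350.
The Pigouvian tax equals MEC at q*: 3.610 + 0.819×53.5350 = 47.4552.

tax = $47.455 per unit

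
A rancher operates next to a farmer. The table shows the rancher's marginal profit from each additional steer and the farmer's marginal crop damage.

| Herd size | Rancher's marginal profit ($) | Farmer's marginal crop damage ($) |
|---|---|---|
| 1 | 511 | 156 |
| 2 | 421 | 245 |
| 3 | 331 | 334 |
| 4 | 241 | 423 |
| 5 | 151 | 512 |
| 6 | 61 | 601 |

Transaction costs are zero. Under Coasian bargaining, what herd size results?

Bargaining reaches the level where marginal profit last exceeds marginal crop damage.
That holds through level 2 (421 ≥ 245) but not at 3 (331 < 334).

2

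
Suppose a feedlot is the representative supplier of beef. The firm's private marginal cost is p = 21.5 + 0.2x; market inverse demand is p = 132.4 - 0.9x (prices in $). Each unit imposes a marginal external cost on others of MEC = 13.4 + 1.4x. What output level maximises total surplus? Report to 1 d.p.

x* = 39.0

Social marginal cost = private MC + MEC = 34.9 + 1.6x.
Set SMC = demand: 34.9 + 1.6x = 132.4 - 0.9x → x* = 39.0000.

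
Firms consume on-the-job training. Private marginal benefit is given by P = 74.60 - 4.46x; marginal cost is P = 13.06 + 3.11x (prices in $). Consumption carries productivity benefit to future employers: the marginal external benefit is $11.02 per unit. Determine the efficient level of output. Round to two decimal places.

Social marginal benefit = demand + MEB = 85.62 - 4.46x.
Set SMB = MC: 85.62 - 4.46x = 13.06 + 3.11x → x* = 9.5852.

x* = 9.59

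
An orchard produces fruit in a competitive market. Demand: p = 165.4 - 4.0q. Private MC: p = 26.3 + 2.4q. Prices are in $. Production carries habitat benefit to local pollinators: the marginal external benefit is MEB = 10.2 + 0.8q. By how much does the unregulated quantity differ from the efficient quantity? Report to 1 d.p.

Market equilibrium (private): 26.3 + 2.4q = 165.4 - 4.0q → q_m = 21.7344.
Social marginal cost = private MC − MEB = 16.1 + 1.6q.
Set SMC = demand: 16.1 + 1.6q = 165.4 - 4.0q → q* = 26.6607.
Gap = |21.7344 − 26.6607| = 4.9263.

4.9 units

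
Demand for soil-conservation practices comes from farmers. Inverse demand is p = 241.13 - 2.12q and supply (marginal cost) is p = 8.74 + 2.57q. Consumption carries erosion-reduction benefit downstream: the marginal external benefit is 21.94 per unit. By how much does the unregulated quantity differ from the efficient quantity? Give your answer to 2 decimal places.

Market equilibrium (private): 8.74 + 2.57q = 241.13 - 2.12q → q_m = 49.5501.
Social marginal benefit = demand + MEB = 263.07 - 2.12q.
Set SMB = MC: 263.07 - 2.12q = 8.74 + 2.57q → q* = 54.2281.
Gap = |49.5501 − 54.2281| = 4.6780.

4.68 units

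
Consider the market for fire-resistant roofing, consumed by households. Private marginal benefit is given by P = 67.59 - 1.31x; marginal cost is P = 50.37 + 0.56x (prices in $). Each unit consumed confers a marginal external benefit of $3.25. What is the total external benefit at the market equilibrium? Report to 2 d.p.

$29.93

Market equilibrium (private): 50.37 + 0.56x = 67.59 - 1.31x → x_m = 9.2086.
Total external benefit = MEB × x_m = 3.25 × 9.2086 = 29.9280.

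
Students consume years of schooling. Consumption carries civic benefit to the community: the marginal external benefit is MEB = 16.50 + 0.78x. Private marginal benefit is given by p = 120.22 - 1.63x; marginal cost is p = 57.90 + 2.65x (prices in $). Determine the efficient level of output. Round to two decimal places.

x* = 22.52

Social marginal benefit = demand + MEB = 136.72 - 0.85x.
Set SMB = MC: 136.72 - 0.85x = 57.90 + 2.65x → x* = 22.5200.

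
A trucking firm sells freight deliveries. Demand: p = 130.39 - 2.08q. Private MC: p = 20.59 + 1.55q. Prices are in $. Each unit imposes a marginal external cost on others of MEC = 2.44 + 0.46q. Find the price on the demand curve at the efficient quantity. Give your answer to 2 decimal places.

Social marginal cost = private MC + MEC = 23.03 + 2.01q.
Set SMC = demand: 23.03 + 2.01q = 130.39 - 2.08q → q* = 26.2494.
Consumer price on the demand curve at q*: 130.39 − 2.08×26.2494 = 75.7912.

P = $75.79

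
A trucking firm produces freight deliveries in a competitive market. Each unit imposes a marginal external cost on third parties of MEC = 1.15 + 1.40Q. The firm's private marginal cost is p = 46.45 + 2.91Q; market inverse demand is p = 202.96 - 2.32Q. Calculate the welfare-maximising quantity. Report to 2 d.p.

Q* = 23.43

Social marginal cost = private MC + MEC = 47.60 + 4.31Q.
Set SMC = demand: 47.60 + 4.31Q = 202.96 - 2.32Q → Q* = 23.4329.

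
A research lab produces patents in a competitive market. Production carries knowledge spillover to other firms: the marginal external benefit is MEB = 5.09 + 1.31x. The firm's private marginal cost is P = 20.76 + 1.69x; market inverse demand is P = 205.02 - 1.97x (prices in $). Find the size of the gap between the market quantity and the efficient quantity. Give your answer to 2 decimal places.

30.23 units

Market equilibrium (private): 20.76 + 1.69x = 205.02 - 1.97x → x_m = 50.3443.
Social marginal cost = private MC − MEB = 15.67 + 0.38x.
Set SMC = demand: 15.67 + 0.38x = 205.02 - 1.97x → x* = 80.5745.
Gap = |50.3443 − 80.5745| = 30.2302.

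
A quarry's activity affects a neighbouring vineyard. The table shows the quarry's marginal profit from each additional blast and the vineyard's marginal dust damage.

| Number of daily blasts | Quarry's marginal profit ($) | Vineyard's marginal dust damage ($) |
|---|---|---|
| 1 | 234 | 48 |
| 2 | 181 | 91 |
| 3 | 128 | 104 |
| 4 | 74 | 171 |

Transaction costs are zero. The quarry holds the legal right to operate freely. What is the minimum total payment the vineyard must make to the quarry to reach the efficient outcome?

$74

Left alone the quarry would choose level 4 (marginal profit stays positive).
Efficient level: k* = 3 (marginal profit ≥ marginal dust damage through 3).
The vineyard must at least cover the quarry's forgone profit from cutting 4→3: 74 = 74.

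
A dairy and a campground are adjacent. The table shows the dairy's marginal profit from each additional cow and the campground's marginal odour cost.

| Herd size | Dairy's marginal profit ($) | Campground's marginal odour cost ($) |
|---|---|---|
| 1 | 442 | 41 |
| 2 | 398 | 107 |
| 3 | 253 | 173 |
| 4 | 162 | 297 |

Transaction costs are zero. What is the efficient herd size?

3

Bargaining reaches the level where marginal profit last exceeds marginal odour cost.
That holds through level 3 (253 ≥ 173) but not at 4 (162 < 297).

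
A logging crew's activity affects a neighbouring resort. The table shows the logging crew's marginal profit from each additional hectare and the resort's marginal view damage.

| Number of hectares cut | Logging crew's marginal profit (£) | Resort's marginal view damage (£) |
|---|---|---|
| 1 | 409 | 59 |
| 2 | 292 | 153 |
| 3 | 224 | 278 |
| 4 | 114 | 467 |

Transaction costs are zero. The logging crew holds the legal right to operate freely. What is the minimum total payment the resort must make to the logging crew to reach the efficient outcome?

Left alone the logging crew would choose level 4 (marginal profit stays positive).
Efficient level: k* = 2 (marginal profit ≥ marginal view damage through 2).
The resort must at least cover the logging crew's forgone profit from cutting 4→2: 224 + 114 = 338.

£338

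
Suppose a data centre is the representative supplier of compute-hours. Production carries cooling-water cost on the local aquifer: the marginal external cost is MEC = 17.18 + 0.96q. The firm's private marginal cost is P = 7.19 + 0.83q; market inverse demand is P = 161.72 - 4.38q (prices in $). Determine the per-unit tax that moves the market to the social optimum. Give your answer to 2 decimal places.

tax = $38.55 per unit

Social marginal cost = private MC + MEC = 24.37 + 1.79q.
Set SMC = demand: 24.37 + 1.79q = 161.72 - 4.38q → q* = 22.2609.
The Pigouvian tax equals MEC at q*: 17.18 + 0.96×22.2609 = 38.5505.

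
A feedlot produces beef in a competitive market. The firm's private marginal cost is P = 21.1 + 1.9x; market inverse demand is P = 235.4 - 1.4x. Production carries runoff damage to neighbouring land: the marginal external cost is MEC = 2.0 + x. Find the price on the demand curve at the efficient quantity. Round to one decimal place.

P = 166.3

Social marginal cost = private MC + MEC = 23.1 + 2.9x.
Set SMC = demand: 23.1 + 2.9x = 235.4 - 1.4x → x* = 49.3721.
Consumer price on the demand curve at x*: 235.4 − 1.4×49.3721 = 166.2791.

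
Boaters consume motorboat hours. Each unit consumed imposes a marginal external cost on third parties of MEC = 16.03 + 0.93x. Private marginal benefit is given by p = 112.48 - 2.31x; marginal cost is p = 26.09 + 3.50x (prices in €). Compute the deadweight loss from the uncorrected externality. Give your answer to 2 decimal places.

Market equilibrium (private): 26.09 + 3.50x = 112.48 - 2.31x → x_m = 14.8692.
Social marginal benefit = demand − MEC = 96.45 - 3.24x.
Set SMB = MC: 96.45 - 3.24x = 26.09 + 3.50x → x* = 10.4392.
The welfare-loss triangle has base |x_m − x*| and height MEC(x_m) (the vertical gap between SMB and MC is zero at x* and MEC at x_m).
DWL = ½ × 4.4300 × 29.8583 = 66.1361.

DWL = €66.14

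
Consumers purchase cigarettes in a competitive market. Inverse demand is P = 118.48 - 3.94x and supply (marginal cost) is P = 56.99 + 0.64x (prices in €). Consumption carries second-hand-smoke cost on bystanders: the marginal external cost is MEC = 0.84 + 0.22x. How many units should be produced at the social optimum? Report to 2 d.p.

Social marginal benefit = demand − MEC = 117.64 - 4.16x.
Set SMB = MC: 117.64 - 4.16x = 56.99 + 0.64x → x* = 12.6354.

x* = 12.64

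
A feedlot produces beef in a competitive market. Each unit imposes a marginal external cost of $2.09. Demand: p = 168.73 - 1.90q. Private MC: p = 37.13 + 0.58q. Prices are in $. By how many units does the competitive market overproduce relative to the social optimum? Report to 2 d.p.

Market equilibrium (private): 37.13 + 0.58q = 168.73 - 1.90q → q_m = 53.0645.
Social marginal cost = private MC + MEC = 39.22 + 0.58q.
Set SMC = demand: 39.22 + 0.58q = 168.73 - 1.90q → q* = 52.2218.
Gap = |53.0645 − 52.2218| = 0.8427.

0.84 units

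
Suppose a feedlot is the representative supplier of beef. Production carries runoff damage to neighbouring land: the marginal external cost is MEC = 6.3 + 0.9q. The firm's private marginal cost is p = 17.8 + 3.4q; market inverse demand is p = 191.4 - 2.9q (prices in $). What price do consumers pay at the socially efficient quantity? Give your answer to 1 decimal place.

P = $124.0

Social marginal cost = private MC + MEC = 24.1 + 4.3q.
Set SMC = demand: 24.1 + 4.3q = 191.4 - 2.9q → q* = 23.2361.
Consumer price on the demand curve at q*: 191.4 − 2.9×23.2361 = 124.0153.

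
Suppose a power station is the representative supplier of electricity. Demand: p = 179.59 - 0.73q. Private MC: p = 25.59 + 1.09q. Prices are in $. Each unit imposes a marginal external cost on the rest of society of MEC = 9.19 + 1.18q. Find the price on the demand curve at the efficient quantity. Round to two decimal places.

P = $144.35

Social marginal cost = private MC + MEC = 34.78 + 2.27q.
Set SMC = demand: 34.78 + 2.27q = 179.59 - 0.73q → q* = 48.2700.
Consumer price on the demand curve at q*: 179.59 − 0.73×48.2700 = 144.3529.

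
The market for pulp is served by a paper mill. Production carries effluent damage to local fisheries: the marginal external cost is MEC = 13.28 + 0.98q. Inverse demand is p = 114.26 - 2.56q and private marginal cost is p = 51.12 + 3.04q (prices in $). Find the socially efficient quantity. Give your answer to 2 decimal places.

q* = 7.58

Social marginal cost = private MC + MEC = 64.40 + 4.02q.
Set SMC = demand: 64.40 + 4.02q = 114.26 - 2.56q → q* = 7.5775.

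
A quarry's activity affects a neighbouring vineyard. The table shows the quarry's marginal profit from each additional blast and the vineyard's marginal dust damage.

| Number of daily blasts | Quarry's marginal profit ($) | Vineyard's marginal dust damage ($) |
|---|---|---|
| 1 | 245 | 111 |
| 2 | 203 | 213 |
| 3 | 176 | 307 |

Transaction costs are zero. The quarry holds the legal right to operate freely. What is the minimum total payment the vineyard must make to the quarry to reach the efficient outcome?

Left alone the quarry would choose level 3 (marginal profit stays positive).
Efficient level: k* = 1 (marginal profit ≥ marginal dust damage through 1).
The vineyard must at least cover the quarry's forgone profit from cutting 3→1: 203 + 176 = 379.

$379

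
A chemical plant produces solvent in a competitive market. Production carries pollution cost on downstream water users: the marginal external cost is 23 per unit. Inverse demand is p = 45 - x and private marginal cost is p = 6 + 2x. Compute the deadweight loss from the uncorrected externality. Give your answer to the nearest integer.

Market equilibrium (private): 6 + 2x = 45 - x → x_m = 13.0000.
Social marginal cost = private MC + MEC = 29 + 2x.
Set SMC = demand: 29 + 2x = 45 - x → x* = 5.3333.
The welfare-loss triangle has base |x_m − x*| and height MEC(x_m) (the vertical gap between SMC and demand is zero at x* and MEC at x_m).
DWL = ½ × 7.6667 × 23.0000 = 88.1671.

DWL = 88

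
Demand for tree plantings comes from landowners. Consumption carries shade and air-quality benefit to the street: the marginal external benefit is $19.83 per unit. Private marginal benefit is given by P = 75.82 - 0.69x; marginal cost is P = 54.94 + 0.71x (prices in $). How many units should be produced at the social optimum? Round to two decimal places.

x* = 29.08

Social marginal benefit = demand + MEB = 95.65 - 0.69x.
Set SMB = MC: 95.65 - 0.69x = 54.94 + 0.71x → x* = 29.0786.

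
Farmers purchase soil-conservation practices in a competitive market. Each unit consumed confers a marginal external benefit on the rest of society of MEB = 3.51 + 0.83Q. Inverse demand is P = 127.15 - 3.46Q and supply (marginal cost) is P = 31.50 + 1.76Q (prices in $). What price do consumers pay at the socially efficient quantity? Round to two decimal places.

Social marginal benefit = demand + MEB = 130.66 - 2.63Q.
Set SMB = MC: 130.66 - 2.63Q = 31.50 + 1.76Q → Q* = 22.5877.
Consumer price on the demand curve at Q*: 127.15 − 3.46×22.5877 = 48.9966.

P = $49.00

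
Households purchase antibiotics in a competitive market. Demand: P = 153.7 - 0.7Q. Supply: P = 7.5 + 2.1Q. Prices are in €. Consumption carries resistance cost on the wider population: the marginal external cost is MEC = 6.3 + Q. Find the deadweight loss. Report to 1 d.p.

Market equilibrium (private): 7.5 + 2.1Q = 153.7 - 0.7Q → Q_m = 52.2143.
Social marginal benefit = demand − MEC = 147.4 - 1.7Q.
Set SMB = MC: 147.4 - 1.7Q = 7.5 + 2.1Q → Q* = 36.8158.
The welfare-loss triangle has base |Q_m − Q*| and height MEC(Q_m) (the vertical gap between SMB and MC is zero at Q* and MEC at Q_m).
DWL = ½ × 15.3985 × 58.5143 = 450.5162.

DWL = €450.5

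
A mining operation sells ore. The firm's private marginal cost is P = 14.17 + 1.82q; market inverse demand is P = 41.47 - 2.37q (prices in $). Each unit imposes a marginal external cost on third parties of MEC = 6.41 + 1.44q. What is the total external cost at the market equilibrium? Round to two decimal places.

$72.33

Market equilibrium (private): 14.17 + 1.82q = 41.47 - 2.37q → q_m = 6.5155.
Total external cost = ∫₀^{q_m} (6.41 + 1.44q) dq = 6.41×6.5155 + ½×1.44×6.5155² = 72.3296.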